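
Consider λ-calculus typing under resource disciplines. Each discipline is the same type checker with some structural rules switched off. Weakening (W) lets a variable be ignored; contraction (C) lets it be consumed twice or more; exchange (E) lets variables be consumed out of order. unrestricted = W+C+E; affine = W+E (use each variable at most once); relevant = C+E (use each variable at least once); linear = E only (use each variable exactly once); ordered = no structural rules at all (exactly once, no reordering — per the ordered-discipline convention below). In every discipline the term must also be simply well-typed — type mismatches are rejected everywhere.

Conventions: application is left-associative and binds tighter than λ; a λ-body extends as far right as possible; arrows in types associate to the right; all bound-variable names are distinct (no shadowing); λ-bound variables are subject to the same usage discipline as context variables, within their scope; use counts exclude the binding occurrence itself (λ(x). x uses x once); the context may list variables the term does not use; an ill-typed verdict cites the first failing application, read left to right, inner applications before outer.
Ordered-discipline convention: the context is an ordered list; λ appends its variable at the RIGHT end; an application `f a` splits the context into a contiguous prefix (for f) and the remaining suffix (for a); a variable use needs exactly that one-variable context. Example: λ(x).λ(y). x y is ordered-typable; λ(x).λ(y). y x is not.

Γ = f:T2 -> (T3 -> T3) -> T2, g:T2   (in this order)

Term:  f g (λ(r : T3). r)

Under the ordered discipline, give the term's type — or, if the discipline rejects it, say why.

term : T2
use counts: f=1; g=1; r (λ-bound)=1
left-to-right use order: f, g, r
typing: well-typed — term : T2
all disciplines: ordered ✓, linear ✓, affine ✓, relevant ✓, unrestricted ✓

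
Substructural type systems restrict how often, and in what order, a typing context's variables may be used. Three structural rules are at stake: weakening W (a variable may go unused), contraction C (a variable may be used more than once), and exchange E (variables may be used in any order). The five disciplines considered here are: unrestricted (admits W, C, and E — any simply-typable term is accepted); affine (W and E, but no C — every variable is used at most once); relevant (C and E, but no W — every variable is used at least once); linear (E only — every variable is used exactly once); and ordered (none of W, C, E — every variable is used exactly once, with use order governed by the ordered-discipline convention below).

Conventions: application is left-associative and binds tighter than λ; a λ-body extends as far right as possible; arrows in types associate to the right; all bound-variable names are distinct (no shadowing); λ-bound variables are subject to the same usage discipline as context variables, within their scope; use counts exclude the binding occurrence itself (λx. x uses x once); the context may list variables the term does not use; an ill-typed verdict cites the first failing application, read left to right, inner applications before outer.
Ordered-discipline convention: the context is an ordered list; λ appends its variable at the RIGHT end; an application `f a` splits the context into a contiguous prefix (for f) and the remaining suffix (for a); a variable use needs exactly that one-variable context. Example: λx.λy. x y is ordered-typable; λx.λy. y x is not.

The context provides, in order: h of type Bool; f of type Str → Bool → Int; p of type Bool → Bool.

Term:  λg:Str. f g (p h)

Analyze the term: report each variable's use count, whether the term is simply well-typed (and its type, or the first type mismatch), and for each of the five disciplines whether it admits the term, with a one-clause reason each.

usage: h: 1×; f: 1×; p: 1×; g (λ-bound): 1×
use order (left to right): f, g, p, h
typing: the term checks, with type Str → Int
ordered ✗ (use order f, g, p, h needs exchange)
linear ✓ (each of h, f, p, g used exactly once)
affine ✓ (no duplicate uses among h, f, p, g)
relevant ✓ (at least one use each (h, f, p, g))
unrestricted ✓ (typability at Str → Int is all that's needed)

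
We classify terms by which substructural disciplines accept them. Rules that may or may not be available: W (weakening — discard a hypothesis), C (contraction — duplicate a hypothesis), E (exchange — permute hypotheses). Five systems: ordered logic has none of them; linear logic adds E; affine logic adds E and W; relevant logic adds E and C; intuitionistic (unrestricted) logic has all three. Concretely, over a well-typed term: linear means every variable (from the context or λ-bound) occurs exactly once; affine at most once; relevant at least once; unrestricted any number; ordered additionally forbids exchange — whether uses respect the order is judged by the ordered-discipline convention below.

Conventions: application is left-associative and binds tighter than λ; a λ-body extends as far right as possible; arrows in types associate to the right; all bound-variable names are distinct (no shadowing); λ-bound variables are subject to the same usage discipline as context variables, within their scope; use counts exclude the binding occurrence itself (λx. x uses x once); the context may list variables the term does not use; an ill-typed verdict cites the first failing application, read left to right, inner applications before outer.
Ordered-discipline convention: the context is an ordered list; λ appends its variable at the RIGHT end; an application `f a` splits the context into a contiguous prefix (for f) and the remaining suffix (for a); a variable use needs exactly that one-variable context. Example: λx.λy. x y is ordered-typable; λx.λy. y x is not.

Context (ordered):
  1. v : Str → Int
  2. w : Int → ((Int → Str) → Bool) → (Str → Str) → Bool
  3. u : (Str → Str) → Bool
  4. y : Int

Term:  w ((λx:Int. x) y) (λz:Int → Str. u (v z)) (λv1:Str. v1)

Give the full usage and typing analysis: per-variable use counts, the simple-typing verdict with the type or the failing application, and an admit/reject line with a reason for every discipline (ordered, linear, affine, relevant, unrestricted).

counts: v=1; w=1; u=1; y=1; x [bound]=1; z [bound]=1; v1 [bound]=1
uses in reading order: w, x, y, u, v, z, v1
typing: ill-typed: argument of type Int → Str where Str is required
ordered: ✗ — not simply typable
linear: ✗ — fails simple typing
affine: ✗ — a type mismatch blocks all five
relevant: ✗ — the type mismatch rejects it
unrestricted: ✗ — not simply typable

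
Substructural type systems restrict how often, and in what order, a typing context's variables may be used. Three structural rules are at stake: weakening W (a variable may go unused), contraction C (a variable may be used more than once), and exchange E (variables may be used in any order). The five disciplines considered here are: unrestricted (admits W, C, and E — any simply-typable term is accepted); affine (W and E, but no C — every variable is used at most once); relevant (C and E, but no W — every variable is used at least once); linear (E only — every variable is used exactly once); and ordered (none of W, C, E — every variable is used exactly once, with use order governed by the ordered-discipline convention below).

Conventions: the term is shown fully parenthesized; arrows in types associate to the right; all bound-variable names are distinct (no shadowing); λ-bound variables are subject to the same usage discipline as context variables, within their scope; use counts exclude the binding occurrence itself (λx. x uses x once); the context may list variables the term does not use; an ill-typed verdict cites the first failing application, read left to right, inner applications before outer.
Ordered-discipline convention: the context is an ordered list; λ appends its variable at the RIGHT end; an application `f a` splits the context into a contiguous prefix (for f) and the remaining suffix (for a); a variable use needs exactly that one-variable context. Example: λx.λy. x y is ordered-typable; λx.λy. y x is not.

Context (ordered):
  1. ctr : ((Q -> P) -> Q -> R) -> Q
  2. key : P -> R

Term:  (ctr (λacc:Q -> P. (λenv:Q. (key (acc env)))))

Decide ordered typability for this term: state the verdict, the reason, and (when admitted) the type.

yes — ctr, key, acc, env once each; derivable with no W/C/E; term : Q
variable uses: ctr=1, key=1, acc [bound]=1, env [bound]=1
left-to-right use order: ctr, key, acc, env
typing: well-typed — term : Q
per-discipline verdicts: ordered ✓; linear ✓; affine ✓; relevant ✓; unrestricted ✓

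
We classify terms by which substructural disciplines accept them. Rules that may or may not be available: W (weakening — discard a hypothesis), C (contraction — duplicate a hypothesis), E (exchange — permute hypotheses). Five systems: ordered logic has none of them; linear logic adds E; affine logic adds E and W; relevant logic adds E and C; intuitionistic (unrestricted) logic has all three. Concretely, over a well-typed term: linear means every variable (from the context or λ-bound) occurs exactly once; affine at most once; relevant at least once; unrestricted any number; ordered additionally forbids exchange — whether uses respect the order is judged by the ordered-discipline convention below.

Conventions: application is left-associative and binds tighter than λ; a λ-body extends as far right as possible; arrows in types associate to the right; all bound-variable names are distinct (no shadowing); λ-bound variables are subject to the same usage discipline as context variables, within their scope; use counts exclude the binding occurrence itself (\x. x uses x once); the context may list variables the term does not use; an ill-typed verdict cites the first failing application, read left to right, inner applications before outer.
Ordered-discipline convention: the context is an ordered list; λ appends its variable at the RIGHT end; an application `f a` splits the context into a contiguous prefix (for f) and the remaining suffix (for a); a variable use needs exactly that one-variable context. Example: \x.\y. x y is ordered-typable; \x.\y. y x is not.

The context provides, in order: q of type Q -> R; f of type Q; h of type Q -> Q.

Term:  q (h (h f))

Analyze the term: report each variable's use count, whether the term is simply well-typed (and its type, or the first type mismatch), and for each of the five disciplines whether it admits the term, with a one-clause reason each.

variable uses: q: 1, f: 1, h: 2
uses in reading order: q, h, h, f
typing: the term checks, with type R
ordered ✗ (needs contraction — h ×2)
linear ✗ (needs contraction — h ×2)
affine ✗ (needs contraction — h ×2)
relevant ✓ (q, f, h: all used, weakening unneeded)
unrestricted ✓ (well-typed at R; no restrictions here)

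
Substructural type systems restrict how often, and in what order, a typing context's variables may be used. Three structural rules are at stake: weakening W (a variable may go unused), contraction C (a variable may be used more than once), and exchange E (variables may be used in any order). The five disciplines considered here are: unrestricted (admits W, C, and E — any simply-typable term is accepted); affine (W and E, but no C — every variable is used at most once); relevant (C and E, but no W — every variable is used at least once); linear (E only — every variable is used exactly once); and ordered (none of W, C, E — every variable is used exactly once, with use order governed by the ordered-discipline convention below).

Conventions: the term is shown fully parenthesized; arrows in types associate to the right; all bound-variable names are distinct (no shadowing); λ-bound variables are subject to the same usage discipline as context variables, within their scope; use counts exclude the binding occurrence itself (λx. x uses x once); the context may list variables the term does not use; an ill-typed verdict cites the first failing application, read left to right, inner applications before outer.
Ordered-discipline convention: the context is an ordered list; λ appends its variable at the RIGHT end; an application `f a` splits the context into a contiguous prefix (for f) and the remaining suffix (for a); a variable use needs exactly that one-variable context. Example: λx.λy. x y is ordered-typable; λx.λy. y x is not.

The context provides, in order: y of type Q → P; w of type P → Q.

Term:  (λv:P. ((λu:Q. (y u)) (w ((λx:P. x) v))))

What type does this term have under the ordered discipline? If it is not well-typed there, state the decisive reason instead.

term : P → P
use counts: y: 1, w: 1, v [bound]: 1, u [bound]: 1, x [bound]: 1
left-to-right use order: y, u, w, x, v
typing: well-typed at P → P
summary: ordered ✓ · linear ✓ · affine ✓ · relevant ✓ · unrestricted ✓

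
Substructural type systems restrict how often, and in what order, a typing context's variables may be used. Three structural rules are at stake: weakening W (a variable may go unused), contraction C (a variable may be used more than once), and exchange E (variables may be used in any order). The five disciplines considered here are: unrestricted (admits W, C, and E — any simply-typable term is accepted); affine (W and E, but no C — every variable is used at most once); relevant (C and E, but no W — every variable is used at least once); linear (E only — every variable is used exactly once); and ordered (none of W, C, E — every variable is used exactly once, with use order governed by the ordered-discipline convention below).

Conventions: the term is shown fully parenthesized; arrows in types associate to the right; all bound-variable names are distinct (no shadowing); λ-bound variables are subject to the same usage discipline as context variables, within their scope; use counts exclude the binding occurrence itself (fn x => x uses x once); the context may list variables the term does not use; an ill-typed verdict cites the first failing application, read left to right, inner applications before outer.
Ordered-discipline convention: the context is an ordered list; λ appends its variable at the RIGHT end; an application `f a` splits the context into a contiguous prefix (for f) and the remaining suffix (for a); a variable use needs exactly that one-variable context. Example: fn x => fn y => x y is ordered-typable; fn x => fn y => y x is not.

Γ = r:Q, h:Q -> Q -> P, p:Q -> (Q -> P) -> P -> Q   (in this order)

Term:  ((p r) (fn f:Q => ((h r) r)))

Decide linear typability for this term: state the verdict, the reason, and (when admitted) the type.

no — needs contraction — r ×3; f never used (weakening)
variable uses: r: 3×; h: 1×; p: 1×; f (λ-bound): 0×
uses in reading order: p, r, h, r, r
typing: the term checks, with type P -> Q
per-discipline verdicts: ordered ✗ · linear ✗ · affine ✗ · relevant ✗ · unrestricted ✓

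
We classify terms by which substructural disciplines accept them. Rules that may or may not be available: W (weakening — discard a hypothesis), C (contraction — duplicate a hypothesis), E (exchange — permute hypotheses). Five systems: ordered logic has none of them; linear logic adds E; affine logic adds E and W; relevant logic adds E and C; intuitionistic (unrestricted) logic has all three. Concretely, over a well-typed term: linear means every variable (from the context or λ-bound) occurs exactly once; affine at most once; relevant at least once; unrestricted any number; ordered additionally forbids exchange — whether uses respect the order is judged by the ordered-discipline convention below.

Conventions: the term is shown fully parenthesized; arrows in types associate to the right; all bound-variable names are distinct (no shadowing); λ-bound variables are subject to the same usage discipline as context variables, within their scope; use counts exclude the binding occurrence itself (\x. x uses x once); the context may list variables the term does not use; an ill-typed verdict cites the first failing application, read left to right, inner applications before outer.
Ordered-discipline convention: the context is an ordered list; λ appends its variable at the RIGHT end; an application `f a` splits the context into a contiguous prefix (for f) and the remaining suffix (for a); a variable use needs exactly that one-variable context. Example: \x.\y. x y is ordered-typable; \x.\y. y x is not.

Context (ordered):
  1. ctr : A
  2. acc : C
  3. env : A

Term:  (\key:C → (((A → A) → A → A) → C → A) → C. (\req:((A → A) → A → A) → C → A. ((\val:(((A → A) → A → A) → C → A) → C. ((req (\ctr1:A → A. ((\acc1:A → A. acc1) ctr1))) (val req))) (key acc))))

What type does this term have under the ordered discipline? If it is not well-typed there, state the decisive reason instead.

not well-typed under ordered — req ×2 used more than once (contraction); unused: ctr, env — weakening required
use counts: ctr=0, acc=1, env=0, key (bound)=1, req (bound)=2, val (bound)=1, ctr1 (bound)=1, acc1 (bound)=1
order of uses: req, acc1, ctr1, val, req, key, acc
typing: well-typed — term : (C → (((A → A) → A → A) → C → A) → C) → (((A → A) → A → A) → C → A) → A
per-discipline verdicts: ordered ✗ · linear ✗ · affine ✗ · relevant ✗ · unrestricted ✓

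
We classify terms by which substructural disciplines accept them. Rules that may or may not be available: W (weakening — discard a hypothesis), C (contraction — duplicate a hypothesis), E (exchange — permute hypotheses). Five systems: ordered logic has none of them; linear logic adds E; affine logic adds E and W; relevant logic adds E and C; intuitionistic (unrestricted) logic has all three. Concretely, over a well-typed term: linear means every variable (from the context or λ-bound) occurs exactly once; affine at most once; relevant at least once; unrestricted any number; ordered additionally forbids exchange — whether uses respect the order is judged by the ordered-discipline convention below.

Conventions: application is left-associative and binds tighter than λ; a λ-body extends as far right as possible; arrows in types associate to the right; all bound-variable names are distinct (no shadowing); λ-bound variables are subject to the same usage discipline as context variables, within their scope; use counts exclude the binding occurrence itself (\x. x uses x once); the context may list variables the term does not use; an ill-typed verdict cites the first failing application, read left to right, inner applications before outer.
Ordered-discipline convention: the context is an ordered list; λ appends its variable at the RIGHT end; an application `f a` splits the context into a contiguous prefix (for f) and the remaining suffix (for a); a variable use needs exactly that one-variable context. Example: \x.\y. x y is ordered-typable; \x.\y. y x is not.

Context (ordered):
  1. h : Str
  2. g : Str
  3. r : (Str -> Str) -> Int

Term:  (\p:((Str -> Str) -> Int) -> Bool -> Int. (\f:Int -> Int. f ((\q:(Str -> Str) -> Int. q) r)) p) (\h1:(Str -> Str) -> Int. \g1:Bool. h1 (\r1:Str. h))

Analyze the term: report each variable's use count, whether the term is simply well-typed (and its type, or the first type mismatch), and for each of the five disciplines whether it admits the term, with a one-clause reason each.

use counts: h=1; g=0; r=1; p (λ-bound)=1; f (λ-bound)=1; q (λ-bound)=1; h1 (λ-bound)=1; g1 (λ-bound)=0; r1 (λ-bound)=0
use order (left to right): f, q, r, p, h1, h
typing: ill-typed: argument of type (Str -> Str) -> Int where Int is required
ordered ✗ (fails simple typing)
linear ✗ (a type mismatch blocks all five)
affine ✗ (the type mismatch rejects it)
relevant ✗ (not simply typable)
unrestricted ✗ (fails simple typing)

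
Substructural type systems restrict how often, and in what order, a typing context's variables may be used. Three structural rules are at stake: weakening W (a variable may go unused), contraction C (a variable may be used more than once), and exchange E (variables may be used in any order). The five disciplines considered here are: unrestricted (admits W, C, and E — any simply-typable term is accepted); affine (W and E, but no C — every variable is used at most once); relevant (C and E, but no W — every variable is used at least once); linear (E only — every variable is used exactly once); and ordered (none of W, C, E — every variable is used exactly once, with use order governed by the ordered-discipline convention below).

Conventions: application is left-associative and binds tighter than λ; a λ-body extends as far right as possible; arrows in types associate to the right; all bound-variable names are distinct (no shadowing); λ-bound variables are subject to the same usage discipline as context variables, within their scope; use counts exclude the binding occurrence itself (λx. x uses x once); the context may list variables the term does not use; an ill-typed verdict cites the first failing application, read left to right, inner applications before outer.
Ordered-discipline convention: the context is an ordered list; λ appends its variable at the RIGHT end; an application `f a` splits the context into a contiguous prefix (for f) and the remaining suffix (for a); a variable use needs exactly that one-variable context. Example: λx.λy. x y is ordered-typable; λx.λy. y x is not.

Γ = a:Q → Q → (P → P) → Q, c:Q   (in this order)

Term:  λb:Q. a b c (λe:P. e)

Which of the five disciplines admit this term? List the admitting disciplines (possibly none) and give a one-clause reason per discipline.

admitting disciplines: linear, affine, relevant, unrestricted
usage: a=1; c=1; b [bound]=1; e [bound]=1
left-to-right use order: a, b, c, e
typing: the term checks, with type Q → Q
ordered ✗ (needs exchange: uses follow a, b, c, e)
linear ✓ (each of a, c, b, e used exactly once)
affine ✓ (no duplicate uses among a, c, b, e)
relevant ✓ (every one of a, c, b, e appears)
unrestricted ✓ (typability at Q → Q is all that's needed)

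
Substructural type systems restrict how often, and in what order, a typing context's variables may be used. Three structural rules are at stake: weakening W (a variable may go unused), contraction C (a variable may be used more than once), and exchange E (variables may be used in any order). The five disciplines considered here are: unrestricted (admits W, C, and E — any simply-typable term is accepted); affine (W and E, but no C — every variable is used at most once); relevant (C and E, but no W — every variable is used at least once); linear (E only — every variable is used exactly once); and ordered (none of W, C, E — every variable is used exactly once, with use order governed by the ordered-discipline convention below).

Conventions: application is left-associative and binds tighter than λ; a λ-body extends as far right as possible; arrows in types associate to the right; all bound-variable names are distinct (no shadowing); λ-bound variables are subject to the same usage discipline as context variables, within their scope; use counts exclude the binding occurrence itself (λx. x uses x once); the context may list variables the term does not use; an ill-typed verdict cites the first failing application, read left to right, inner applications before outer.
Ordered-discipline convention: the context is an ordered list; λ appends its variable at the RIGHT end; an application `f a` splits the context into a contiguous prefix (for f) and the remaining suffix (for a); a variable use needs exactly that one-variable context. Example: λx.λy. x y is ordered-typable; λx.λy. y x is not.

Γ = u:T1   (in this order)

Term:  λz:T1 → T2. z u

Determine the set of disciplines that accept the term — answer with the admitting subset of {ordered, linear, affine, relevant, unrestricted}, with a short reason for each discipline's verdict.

admitted in: linear, affine, relevant, unrestricted
variable uses: u ×1; z [bound] ×1
use order (left to right): z, u
typing: well-typed — term : (T1 → T2) → T2
ordered: ✗, no contiguous prefix/suffix split fits z, u
linear: ✓, u, z: one use apiece
affine: ✓, none of u, z used more than once
relevant: ✓, at least one use each (u, z)
unrestricted: ✓, typability at (T1 → T2) → T2 is all that's needed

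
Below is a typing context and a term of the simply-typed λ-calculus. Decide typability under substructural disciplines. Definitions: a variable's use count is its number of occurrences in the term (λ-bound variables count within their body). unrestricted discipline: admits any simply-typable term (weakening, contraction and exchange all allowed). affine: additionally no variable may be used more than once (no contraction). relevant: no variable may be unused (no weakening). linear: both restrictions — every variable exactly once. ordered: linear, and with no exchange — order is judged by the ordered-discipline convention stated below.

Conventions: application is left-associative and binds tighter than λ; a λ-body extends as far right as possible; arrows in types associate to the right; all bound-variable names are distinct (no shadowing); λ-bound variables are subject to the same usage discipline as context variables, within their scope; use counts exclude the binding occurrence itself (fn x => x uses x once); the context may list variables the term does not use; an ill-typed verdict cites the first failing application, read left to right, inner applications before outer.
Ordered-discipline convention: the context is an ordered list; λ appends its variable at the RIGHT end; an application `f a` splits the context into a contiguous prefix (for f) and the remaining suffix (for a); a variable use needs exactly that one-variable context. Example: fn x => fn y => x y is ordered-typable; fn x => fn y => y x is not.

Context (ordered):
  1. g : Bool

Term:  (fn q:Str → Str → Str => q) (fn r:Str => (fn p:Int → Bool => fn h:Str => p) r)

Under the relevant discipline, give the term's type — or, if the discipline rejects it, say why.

not well-typed under relevant — not simply typable
variable uses: g ×0, q (λ-bound) ×1, r (λ-bound) ×1, p (λ-bound) ×1, h (λ-bound) ×0
order of uses: q, p, r
typing: ill-typed: a function awaiting Int → Bool gets Str
all disciplines: ordered ✗; linear ✗; affine ✗; relevant ✗; unrestricted ✗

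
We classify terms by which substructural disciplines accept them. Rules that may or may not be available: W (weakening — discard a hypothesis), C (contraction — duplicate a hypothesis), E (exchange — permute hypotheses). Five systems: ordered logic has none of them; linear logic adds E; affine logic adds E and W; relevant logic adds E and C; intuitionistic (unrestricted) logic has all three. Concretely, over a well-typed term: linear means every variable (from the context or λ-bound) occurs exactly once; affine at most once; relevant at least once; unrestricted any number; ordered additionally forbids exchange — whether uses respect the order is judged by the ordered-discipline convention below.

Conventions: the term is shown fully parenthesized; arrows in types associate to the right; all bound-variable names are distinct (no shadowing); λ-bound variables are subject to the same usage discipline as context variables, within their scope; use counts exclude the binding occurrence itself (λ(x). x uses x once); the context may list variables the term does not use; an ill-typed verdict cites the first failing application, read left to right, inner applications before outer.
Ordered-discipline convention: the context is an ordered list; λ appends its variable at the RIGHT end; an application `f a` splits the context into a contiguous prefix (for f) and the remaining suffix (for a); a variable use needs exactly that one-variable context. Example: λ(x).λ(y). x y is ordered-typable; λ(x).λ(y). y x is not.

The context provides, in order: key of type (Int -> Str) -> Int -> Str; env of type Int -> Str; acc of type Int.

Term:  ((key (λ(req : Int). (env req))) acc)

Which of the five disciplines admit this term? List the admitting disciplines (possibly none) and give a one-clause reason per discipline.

accepted by: ordered, linear, affine, relevant, unrestricted
use counts: key: 1, env: 1, acc: 1, req (λ-bound): 1
uses in reading order: key, env, req, acc
typing: ✓ — Str
ordered: ✓, single-use (key, env, acc, req), ordered derivation ok
linear: ✓, each of key, env, acc, req used exactly once
affine: ✓, key, env, acc, req: no repeats, contraction unneeded
relevant: ✓, every one of key, env, acc, req appears
unrestricted: ✓, typability at Str is all that's needed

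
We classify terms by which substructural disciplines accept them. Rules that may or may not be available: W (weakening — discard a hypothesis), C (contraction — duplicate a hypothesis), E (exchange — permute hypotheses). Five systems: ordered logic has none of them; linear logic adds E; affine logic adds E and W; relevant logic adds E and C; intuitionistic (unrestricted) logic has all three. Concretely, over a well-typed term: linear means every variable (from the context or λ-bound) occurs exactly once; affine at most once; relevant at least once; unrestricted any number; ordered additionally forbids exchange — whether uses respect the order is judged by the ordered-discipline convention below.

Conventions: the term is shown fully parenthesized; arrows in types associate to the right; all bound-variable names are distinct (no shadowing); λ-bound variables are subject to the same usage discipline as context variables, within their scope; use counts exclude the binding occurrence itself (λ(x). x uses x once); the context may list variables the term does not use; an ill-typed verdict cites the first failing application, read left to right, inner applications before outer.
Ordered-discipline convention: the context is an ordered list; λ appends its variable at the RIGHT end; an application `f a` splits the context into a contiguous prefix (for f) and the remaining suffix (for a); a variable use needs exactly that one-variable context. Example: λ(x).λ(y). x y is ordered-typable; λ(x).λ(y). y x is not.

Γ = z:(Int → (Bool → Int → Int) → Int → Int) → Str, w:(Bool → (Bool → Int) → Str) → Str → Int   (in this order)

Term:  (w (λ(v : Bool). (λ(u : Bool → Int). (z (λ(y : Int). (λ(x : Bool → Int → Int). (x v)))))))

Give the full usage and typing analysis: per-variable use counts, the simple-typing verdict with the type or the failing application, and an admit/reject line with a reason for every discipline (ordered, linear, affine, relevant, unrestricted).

counts: z=1; w=1; v [bound]=1; u [bound]=0; y [bound]=0; x [bound]=1
use order (left to right): w, z, x, v
typing: well-typed — term : Str → Int
ordered: ✗, u, y left unused
linear: ✗, u, y left unused
affine: ✓, no duplicate uses among z, w, v, u, y, x
relevant: ✗, u, y left unused
unrestricted: ✓, simply typable at Str → Int; W, C, E all held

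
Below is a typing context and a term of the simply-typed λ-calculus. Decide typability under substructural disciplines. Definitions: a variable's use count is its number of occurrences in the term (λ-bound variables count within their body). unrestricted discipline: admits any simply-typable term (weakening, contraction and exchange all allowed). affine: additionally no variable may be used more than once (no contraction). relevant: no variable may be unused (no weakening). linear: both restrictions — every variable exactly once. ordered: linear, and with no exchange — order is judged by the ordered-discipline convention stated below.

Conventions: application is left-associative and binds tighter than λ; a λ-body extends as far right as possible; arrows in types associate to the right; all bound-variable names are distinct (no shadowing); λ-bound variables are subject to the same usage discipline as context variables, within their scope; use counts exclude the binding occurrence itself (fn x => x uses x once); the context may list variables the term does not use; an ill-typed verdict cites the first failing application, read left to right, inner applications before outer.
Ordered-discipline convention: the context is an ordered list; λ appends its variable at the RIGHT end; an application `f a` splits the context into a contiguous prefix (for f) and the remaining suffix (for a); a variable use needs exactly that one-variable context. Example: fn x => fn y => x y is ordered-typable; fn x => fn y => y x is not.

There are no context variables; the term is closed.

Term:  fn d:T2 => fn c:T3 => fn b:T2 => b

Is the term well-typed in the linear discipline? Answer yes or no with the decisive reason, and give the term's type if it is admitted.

no — d, c never used (weakening)
use counts: d [bound]: 0×, c [bound]: 0×, b [bound]: 1×
order of uses: b
typing: well-typed at T2 -> T3 -> T2 -> T2
summary: ordered ✗ | linear ✗ | affine ✓ | relevant ✗ | unrestricted ✓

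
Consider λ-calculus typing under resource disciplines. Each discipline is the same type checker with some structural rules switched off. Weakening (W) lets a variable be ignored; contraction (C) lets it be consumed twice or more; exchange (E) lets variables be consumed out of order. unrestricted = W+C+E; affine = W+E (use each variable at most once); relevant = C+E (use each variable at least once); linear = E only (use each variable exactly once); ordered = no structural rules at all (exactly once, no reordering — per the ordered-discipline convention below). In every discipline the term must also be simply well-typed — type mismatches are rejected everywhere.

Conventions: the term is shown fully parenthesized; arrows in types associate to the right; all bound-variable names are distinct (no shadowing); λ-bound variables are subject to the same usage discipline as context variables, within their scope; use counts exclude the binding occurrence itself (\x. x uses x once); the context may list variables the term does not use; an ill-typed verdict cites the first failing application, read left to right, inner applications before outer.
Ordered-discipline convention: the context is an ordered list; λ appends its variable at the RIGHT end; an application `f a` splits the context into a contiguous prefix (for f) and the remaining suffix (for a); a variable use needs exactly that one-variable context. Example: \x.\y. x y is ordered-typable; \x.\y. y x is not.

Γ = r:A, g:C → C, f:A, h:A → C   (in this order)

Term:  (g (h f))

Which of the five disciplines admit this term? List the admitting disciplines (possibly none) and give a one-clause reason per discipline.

accepted by: affine, unrestricted
variable uses: r: 0; g: 1; f: 1; h: 1
use order (left to right): g, h, f
typing: ✓ — C
ordered ✗ (r never used (weakening))
linear ✗ (r never used (weakening))
affine ✓ (r, g, f, h: no repeats, contraction unneeded)
relevant ✗ (r never used (weakening))
unrestricted ✓ (type-checks (C) and nothing is barred)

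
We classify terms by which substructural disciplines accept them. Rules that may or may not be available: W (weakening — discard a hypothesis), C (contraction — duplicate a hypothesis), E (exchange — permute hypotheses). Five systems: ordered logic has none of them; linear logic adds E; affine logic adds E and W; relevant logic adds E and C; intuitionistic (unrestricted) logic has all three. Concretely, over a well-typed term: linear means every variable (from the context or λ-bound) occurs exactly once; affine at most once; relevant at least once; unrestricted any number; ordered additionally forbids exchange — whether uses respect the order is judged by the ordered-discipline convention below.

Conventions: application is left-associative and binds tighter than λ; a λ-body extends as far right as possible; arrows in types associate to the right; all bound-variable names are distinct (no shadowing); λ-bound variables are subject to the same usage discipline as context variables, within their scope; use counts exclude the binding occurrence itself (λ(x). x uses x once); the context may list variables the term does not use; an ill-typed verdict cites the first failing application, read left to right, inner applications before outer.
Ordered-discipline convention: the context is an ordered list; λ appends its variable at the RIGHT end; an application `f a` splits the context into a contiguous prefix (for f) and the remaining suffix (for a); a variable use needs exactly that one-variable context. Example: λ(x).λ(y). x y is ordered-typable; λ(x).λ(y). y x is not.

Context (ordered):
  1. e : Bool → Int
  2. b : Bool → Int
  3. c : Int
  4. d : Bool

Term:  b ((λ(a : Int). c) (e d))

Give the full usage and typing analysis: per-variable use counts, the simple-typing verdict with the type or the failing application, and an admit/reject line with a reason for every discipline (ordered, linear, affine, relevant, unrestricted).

variable uses: e: 1, b: 1, c: 1, d: 1, a (bound): 0
use order (left to right): b, c, e, d
typing: ill-typed: an application expects Bool but receives Int
ordered: ✗ — fails simple typing
linear: ✗ — a type mismatch blocks all five
affine: ✗ — the type mismatch rejects it
relevant: ✗ — not simply typable
unrestricted: ✗ — fails simple typing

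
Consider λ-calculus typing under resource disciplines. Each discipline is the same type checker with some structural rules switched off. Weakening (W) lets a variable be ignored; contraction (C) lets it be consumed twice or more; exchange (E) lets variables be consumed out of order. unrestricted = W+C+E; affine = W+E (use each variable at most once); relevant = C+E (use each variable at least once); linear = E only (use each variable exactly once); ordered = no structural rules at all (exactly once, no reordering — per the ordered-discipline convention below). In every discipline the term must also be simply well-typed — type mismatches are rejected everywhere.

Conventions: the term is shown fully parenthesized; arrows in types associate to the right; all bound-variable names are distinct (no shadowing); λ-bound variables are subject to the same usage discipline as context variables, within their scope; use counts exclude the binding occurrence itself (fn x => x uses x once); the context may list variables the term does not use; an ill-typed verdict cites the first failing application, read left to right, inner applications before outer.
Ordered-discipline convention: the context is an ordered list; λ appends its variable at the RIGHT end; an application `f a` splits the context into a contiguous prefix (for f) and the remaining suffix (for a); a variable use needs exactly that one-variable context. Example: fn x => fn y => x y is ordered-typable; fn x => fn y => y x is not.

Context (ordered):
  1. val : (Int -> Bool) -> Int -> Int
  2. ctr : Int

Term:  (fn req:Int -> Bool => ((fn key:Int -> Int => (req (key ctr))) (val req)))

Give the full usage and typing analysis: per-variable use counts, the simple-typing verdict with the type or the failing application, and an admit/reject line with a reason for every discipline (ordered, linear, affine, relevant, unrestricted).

use counts: val=1; ctr=1; req [bound]=2; key [bound]=1
order of uses: req, key, ctr, val, req
typing: well-typed — term : (Int -> Bool) -> Bool
ordered: ✗ — req ×2 used more than once (contraction)
linear: ✗ — req ×2 used more than once (contraction)
affine: ✗ — req ×2 used more than once (contraction)
relevant: ✓ — at least one use each (val, ctr, req, key)
unrestricted: ✓ — typability at (Int -> Bool) -> Bool is all that's needed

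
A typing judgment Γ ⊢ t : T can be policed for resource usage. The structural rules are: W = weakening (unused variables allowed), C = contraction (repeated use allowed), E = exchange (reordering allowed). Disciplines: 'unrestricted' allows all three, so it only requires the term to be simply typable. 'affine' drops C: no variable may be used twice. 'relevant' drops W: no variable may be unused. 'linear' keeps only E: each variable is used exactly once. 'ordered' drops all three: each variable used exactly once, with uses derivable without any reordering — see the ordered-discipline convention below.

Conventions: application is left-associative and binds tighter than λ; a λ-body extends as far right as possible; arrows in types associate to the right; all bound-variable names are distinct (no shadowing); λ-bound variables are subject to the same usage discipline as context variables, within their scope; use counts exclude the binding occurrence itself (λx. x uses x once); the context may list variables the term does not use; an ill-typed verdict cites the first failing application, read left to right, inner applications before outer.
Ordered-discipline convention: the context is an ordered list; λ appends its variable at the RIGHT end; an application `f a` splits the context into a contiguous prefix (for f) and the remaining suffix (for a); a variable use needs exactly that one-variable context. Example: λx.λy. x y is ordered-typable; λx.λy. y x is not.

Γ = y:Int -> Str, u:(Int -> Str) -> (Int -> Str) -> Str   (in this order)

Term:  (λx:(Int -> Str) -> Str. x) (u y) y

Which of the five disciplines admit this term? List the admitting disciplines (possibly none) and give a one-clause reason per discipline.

admitted by: relevant, unrestricted
usage: y: 2; u: 1; x [bound]: 1
order of uses: x, u, y, y
typing: the term checks, with type Str
ordered ✗ (y ×2 used more than once (contraction))
linear ✗ (y ×2 used more than once (contraction))
affine ✗ (y ×2 used more than once (contraction))
relevant ✓ (none of y, u, x goes unused)
unrestricted ✓ (well-typed at Str; no restrictions here)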